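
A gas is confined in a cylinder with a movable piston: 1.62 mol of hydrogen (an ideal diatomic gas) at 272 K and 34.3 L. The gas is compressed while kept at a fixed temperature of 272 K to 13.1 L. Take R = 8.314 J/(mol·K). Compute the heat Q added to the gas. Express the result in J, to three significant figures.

Isothermal ⇒ ΔU = 0, so Q = W = nRT ln(V₂/V₁).
Q = (1.62)(8.314)(272) ln(13.1/34.3) = 3663 × -0.9625 = -3526 J.

Q ≈ -3530 J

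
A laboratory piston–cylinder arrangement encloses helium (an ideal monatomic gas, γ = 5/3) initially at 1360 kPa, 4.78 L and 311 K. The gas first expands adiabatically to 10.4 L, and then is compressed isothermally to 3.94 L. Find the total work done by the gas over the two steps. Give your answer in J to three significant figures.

W_total ≈ 186 J

Step 1 (adiabatic): W = (P₁V₁ − P₂V₂)/(γ−1) = (6501 − 3872)/0.667 = 3944 J.
After step 1: P = 372.3 kPa, V = 10.4 L, T = 185.2 K.
Step 2 (isothermal): W = P₁V₁ ln(V₂/V₁) = (3872) ln(3.94/10.4) = -3758 J.
W_total = 3944 − 3758 = 185.8 J.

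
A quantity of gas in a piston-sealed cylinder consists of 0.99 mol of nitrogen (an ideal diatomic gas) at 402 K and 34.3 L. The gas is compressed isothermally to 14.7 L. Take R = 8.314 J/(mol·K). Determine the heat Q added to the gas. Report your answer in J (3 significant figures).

Q ≈ -2800 J

Isothermal ⇒ ΔU = 0, so Q = W = nRT ln(V₂/V₁).
Q = (0.99)(8.314)(402) ln(14.7/34.3) = 3309 × -0.8473 = -2804 J.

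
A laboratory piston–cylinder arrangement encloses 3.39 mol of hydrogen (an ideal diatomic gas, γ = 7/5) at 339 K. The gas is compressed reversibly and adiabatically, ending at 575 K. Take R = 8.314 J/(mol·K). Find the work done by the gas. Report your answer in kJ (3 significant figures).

W ≈ -16.6 kJ

Adiabatic ⇒ Q = 0, so W_by = −ΔU = nCᵥ(T₁ − T₂).
Cᵥ = 5R/2 = 20.79 J/(mol·K).
W = (3.39)(20.79)(339 − 575) = -16629 J.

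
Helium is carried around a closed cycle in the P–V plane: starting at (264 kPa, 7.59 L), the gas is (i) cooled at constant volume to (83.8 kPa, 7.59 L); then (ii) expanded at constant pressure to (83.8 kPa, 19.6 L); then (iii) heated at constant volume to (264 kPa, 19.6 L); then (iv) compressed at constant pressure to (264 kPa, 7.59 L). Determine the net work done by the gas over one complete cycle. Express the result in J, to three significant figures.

W_net ≈ -2160 J

Constant-volume legs do no work.
W(ii) = (83.8)(19.6 − 7.59) = 1006 J; W(iv) = (264)(7.59 − 19.6) = -3171 J.
W_net = 1006 − 3171 = -2164 J (the counter-clockwise enclosed area).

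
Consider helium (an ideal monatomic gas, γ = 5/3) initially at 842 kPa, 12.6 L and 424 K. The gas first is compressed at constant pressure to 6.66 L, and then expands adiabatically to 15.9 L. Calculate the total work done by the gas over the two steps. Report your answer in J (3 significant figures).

W_total ≈ -1300 J

Step 1 (isobaric): W = PΔV = (842 kPa)(6.66 − 12.6 L) = -5001 J.
After step 1: P = 842 kPa, V = 6.66 L, T = 224.1 K.
Step 2 (adiabatic): W = (P₁V₁ − P₂V₂)/(γ−1) = (5608 − 3139)/0.667 = 3703 J.
W_total = -5001 + 3703 = -1299 J.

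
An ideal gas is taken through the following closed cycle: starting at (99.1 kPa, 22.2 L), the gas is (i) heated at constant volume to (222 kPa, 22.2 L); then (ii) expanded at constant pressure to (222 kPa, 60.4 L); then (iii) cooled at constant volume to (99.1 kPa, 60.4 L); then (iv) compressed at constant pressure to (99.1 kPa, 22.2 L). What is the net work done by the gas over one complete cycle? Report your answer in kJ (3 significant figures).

Constant-volume legs do no work.
W(ii) = (222)(60.4 − 22.2) = 8480 J; W(iv) = (99.1)(22.2 − 60.4) = -3786 J.
W_net = 8480 − 3786 = 4695 J (the clockwise enclosed area).

W_net ≈ 4.69 kJ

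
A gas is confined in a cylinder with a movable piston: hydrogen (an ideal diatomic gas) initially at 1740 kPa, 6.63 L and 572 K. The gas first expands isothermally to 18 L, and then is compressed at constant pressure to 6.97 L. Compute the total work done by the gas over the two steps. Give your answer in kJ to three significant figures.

W_total ≈ 4.45 kJ

Step 1 (isothermal): W = P₁V₁ ln(V₂/V₁) = (11536) ln(18/6.63) = 11522 J.
After step 1: P = 640.9 kPa, V = 18 L, T = 572 K.
Step 2 (isobaric): W = PΔV = (640.9 kPa)(6.97 − 18 L) = -7069 J.
W_total = 11522 − 7069 = 4453 J.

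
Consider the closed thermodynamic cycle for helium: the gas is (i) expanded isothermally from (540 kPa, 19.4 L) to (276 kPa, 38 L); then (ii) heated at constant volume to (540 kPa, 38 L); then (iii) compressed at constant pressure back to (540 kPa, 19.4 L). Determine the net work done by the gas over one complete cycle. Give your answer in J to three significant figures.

W_net ≈ -3000 J

Leg (i): W = PᵢVᵢ ln(V_f/Vᵢ) = (10476) ln(38/19.4) = 7043 J.
Leg (ii): W = 0.
Leg (iii): W = PΔV = (540)(19.4 − 38) = -10044 J.
W_net = 7043 − 10044 = -3001 J.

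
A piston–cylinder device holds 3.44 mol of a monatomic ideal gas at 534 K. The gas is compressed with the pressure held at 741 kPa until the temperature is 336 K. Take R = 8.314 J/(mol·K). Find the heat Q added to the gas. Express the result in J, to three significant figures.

Isobaric: W = nRΔT = (3.44)(8.314)(-198) = -5663 J.
ΔU = nCᵥΔT with Cᵥ = 3R/2: ΔU = (3.44)(12.47)(-198) = -8494 J.
Q = ΔU + W = -8494 − 5663 = -14157 J.

Q ≈ -14200 J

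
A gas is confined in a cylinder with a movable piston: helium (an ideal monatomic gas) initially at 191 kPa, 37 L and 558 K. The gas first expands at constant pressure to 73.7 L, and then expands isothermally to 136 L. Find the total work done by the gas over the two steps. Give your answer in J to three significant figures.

Step 1 (isobaric): W = PΔV = (191 kPa)(73.7 − 37 L) = 7010 J.
After step 1: P = 191 kPa, V = 73.7 L, T = 1111 K.
Step 2 (isothermal): W = P₁V₁ ln(V₂/V₁) = (14077) ln(136/73.7) = 8624 J.
W_total = 7010 + 8624 = 15634 J.

W_total ≈ 15600 J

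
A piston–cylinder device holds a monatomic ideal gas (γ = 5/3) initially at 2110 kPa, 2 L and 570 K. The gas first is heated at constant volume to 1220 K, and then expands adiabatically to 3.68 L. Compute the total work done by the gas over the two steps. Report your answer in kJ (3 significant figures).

W_total ≈ 4.53 kJ

Step 1 (isochoric): W = 0 (constant volume).
After step 1: P = 4516 kPa (V unchanged).
Step 2 (adiabatic): W = (P₁V₁ − P₂V₂)/(γ−1) = (9032 − 6015)/0.667 = 4526 J.
W_total = 0 + 4526 = 4526 J.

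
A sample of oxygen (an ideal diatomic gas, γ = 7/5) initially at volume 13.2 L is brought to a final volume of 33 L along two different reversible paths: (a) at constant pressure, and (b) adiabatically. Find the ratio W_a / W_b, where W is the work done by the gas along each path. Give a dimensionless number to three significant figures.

W_a / W_b ≈ 1.96

Path (a) isobaric: W = P₁(V₂ − V₁) → W_a/(P₁V₁) = 1.5.
Path (b) adiabatic: W = P₁V₁(1 − (V₁/V₂)^(γ−1))/(γ−1) → W_b/(P₁V₁) = 0.7671.
W_a / W_b = 1.5 / 0.7671 = 1.955.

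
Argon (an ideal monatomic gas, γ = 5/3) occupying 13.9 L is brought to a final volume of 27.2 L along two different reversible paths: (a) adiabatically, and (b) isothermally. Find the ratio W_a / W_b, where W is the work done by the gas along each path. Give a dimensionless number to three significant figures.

Path (a) adiabatic: W = P₁V₁(1 − (V₁/V₂)^(γ−1))/(γ−1) → W_a/(P₁V₁) = 0.5412.
Path (b) isothermal: W = P₁V₁ ln(V₂/V₁) → W_b/(P₁V₁) = 0.6713.
W_a / W_b = 0.5412 / 0.6713 = 0.8062.

W_a / W_b ≈ 0.806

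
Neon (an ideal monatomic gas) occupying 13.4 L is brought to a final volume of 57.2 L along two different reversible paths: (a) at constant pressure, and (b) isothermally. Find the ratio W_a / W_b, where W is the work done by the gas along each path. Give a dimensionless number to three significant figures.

Path (a) isobaric: W = P₁(V₂ − V₁) → W_a/(P₁V₁) = 3.269.
Path (b) isothermal: W = P₁V₁ ln(V₂/V₁) → W_b/(P₁V₁) = 1.451.
W_a / W_b = 3.269 / 1.451 = 2.252.

W_a / W_b ≈ 2.25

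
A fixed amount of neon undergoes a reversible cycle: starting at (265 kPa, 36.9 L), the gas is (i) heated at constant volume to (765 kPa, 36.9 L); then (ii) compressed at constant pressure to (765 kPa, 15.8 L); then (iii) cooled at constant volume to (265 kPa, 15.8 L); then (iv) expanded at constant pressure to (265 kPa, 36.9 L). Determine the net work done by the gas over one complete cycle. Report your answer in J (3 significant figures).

W_net ≈ -10600 J

Constant-volume legs do no work.
W(ii) = (765)(15.8 − 36.9) = -16141 J; W(iv) = (265)(36.9 − 15.8) = 5591 J.
W_net = -16141 + 5591 = -10550 J (the counter-clockwise enclosed area).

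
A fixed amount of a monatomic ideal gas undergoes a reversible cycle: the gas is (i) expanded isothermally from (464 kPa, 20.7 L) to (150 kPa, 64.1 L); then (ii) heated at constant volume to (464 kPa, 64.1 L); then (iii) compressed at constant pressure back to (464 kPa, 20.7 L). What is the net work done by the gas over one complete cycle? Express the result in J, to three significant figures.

W_net ≈ -9280 J

Leg (i): W = PᵢVᵢ ln(V_f/Vᵢ) = (9605) ln(64.1/20.7) = 10856 J.
Leg (ii): W = 0.
Leg (iii): W = PΔV = (464)(20.7 − 64.1) = -20138 J.
W_net = 10856 − 20138 = -9281 J.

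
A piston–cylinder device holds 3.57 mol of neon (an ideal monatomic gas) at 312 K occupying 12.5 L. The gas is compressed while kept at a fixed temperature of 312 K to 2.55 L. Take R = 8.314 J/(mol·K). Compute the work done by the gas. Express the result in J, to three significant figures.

W ≈ -14700 J

Isothermal: W = nRT ln(V₂/V₁).
W = (3.57)(8.314)(312) × ln(2.55/12.5)
  = 9260 × -1.59
W_by_gas = -14721 J.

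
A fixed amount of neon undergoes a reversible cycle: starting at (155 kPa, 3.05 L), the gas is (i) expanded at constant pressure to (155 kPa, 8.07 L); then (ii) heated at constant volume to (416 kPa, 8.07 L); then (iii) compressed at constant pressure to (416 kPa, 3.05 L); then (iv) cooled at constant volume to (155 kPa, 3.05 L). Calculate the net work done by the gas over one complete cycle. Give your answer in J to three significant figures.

Constant-volume legs do no work.
W(i) = (155)(8.07 − 3.05) = 778.1 J; W(iii) = (416)(3.05 − 8.07) = -2088 J.
W_net = 778.1 − 2088 = -1310 J (the counter-clockwise enclosed area).

W_net ≈ -1310 J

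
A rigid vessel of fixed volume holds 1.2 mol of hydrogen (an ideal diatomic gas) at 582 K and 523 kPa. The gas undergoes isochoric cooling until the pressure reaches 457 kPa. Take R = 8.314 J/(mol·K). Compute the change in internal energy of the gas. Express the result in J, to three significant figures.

Constant volume ⇒ W = 0, so Q = ΔU = nCᵥΔT with Cᵥ = 5R/2 = 20.79 J/(mol·K).
At constant V, T₂/T₁ = P₂/P₁ ⇒ ΔT = T₁(P₂/P₁ − 1) = 582·(457/523 − 1) = -73.45 K.
ΔU = (1.2)(20.79)(-73.45) = -1832 J.

ΔU ≈ -1830 J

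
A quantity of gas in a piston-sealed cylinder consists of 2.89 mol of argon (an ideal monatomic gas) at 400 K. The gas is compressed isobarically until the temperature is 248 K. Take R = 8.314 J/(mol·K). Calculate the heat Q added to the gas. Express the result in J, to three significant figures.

Isobaric: W = nRΔT = (2.89)(8.314)(-152) = -3652 J.
ΔU = nCᵥΔT with Cᵥ = 3R/2: ΔU = (2.89)(12.47)(-152) = -5478 J.
Q = ΔU + W = -5478 − 3652 = -9130 J.

Q ≈ -9130 J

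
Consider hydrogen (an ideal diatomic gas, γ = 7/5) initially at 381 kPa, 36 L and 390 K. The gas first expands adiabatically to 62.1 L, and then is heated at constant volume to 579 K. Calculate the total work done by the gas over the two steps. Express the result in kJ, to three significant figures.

W_total ≈ 6.72 kJ

Step 1 (adiabatic): W = (P₁V₁ − P₂V₂)/(γ−1) = (13716 − 11028)/0.4 = 6719 J.
Step 2 (isochoric): W = 0 (constant volume).
W_total = 6719 + 0 = 6719 J.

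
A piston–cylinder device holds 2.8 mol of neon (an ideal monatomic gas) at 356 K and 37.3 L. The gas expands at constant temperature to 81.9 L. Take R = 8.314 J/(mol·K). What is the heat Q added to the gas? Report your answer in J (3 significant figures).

Isothermal ⇒ ΔU = 0, so Q = W = nRT ln(V₂/V₁).
Q = (2.8)(8.314)(356) ln(81.9/37.3) = 8287 × 0.7865 = 6518 J.

Q ≈ 6520 J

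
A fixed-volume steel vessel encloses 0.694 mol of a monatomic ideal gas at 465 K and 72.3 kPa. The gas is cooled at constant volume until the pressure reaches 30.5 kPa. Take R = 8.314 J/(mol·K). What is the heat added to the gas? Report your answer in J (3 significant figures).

Q ≈ -2330 J

Constant volume ⇒ W = 0, so Q = ΔU = nCᵥΔT with Cᵥ = 3R/2 = 12.47 J/(mol·K).
At constant V, T₂/T₁ = P₂/P₁ ⇒ ΔT = T₁(P₂/P₁ − 1) = 465·(30.5/72.3 − 1) = -268.8 K.
ΔU = (0.694)(12.47)(-268.8) = -2327 J.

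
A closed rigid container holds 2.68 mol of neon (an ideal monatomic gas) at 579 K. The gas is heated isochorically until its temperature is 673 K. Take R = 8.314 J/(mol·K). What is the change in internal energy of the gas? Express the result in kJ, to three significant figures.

ΔU ≈ 3.14 kJ

Constant volume ⇒ W = 0, so Q = ΔU = nCᵥΔT with Cᵥ = 3R/2 = 12.47 J/(mol·K).
ΔU = (2.68)(12.47)(673 − 579) = 3142 J.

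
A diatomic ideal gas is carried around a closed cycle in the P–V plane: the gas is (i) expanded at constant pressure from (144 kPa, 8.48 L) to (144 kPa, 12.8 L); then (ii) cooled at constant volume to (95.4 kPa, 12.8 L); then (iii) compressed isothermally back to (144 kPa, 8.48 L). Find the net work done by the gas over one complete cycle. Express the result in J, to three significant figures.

Leg (i): W = PΔV = (144)(12.8 − 8.48) = 622.1 J.
Leg (ii): W = 0.
Leg (iii): W = PᵢVᵢ ln(V_f/Vᵢ) = (1221) ln(8.48/12.8) = -502.8 J.
W_net = 622.1 − 502.8 = 119.3 J.

W_net ≈ 119 J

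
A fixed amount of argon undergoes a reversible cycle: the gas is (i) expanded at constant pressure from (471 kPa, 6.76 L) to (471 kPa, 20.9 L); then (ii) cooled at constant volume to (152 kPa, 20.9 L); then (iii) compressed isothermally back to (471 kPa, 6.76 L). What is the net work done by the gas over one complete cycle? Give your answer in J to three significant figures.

Leg (i): W = PΔV = (471)(20.9 − 6.76) = 6660 J.
Leg (ii): W = 0.
Leg (iii): W = PᵢVᵢ ln(V_f/Vᵢ) = (3177) ln(6.76/20.9) = -3586 J.
W_net = 6660 − 3586 = 3074 J.

W_net ≈ 3070 J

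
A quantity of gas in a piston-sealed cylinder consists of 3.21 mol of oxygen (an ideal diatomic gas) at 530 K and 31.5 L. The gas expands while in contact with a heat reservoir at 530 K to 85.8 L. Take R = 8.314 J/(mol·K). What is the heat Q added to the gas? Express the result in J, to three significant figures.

Isothermal ⇒ ΔU = 0, so Q = W = nRT ln(V₂/V₁).
Q = (3.21)(8.314)(530) ln(85.8/31.5) = 14145 × 1.002 = 14173 J.

Q ≈ 14200 J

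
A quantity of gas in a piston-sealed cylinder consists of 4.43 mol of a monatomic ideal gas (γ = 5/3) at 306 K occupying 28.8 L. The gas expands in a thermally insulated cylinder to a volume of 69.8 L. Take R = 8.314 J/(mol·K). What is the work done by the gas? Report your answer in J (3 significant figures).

W ≈ 7540 J

Adiabatic: TV^(γ−1) = const with γ = 5/3.
T₂ = T₁ (V₁/V₂)^(γ−1) = 306 × (28.8/69.8)^0.667 = 306 × 0.5542 = 169.6 K.
W_by = nCᵥ(T₁ − T₂) = (4.43)(12.47)(306 − 169.6) = 7536 J.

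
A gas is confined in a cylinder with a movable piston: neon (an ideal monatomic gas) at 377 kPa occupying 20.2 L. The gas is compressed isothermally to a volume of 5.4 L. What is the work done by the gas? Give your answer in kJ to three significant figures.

W ≈ -10.0 kJ

Isothermal: W = nRT ln(V₂/V₁) = P₁V₁ ln(V₂/V₁).
P₁V₁ = (377 kPa)(20.2 L) = 7615 J.
W = 7615 × ln(5.4/20.2) = 7615 × -1.319
W_by_gas = -10047 J.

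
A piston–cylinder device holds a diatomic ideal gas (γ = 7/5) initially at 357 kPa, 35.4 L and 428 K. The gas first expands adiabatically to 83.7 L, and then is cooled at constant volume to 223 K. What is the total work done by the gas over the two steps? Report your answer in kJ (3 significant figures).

W_total ≈ 9.20 kJ

Step 1 (adiabatic): W = (P₁V₁ − P₂V₂)/(γ−1) = (12638 − 8957)/0.4 = 9201 J.
Step 2 (isochoric): W = 0 (constant volume).
W_total = 9201 + 0 = 9201 J.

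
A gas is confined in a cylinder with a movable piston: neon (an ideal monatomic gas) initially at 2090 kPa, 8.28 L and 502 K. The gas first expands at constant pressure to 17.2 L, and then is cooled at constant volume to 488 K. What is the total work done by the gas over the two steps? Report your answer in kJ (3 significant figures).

W_total ≈ 18.6 kJ

Step 1 (isobaric): W = PΔV = (2090 kPa)(17.2 − 8.28 L) = 18643 J.
Step 2 (isochoric): W = 0 (constant volume).
W_total = 18643 + 0 = 18643 J.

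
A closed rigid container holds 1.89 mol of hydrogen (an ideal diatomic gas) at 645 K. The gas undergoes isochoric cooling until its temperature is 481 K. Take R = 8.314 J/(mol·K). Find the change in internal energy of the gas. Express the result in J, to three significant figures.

ΔU ≈ -6440 J

Constant volume ⇒ W = 0, so Q = ΔU = nCᵥΔT with Cᵥ = 5R/2 = 20.79 J/(mol·K).
ΔU = (1.89)(20.79)(481 − 645) = -6443 J.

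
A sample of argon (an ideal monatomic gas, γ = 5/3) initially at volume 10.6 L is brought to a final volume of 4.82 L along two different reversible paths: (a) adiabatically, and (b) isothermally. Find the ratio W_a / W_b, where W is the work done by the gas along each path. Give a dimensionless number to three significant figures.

W_a / W_b ≈ 1.32

Path (a) adiabatic: W = P₁V₁(1 − (V₁/V₂)^(γ−1))/(γ−1) → W_a/(P₁V₁) = -1.037.
Path (b) isothermal: W = P₁V₁ ln(V₂/V₁) → W_b/(P₁V₁) = -0.7881.
W_a / W_b = -1.037 / -0.7881 = 1.315.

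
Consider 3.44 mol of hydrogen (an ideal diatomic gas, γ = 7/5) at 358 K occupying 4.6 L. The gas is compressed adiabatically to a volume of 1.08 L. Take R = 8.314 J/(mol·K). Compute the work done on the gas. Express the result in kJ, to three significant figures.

Adiabatic: TV^(γ−1) = const with γ = 7/5.
T₂ = T₁ (V₁/V₂)^(γ−1) = 358 × (4.6/1.08)^0.4 = 358 × 1.785 = 639.2 K.
W_by = nCᵥ(T₁ − T₂) = (3.44)(20.79)(358 − 639.2) = -20104 J.
Work on gas = −W_by = 20104 J.

W ≈ 20.1 kJ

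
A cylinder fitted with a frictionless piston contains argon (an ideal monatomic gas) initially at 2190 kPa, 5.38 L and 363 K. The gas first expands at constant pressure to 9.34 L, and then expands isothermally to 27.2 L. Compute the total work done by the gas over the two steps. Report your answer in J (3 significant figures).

W_total ≈ 30500 J

Step 1 (isobaric): W = PΔV = (2190 kPa)(9.34 − 5.38 L) = 8672 J.
After step 1: P = 2190 kPa, V = 9.34 L, T = 630.2 K.
Step 2 (isothermal): W = P₁V₁ ln(V₂/V₁) = (20455) ln(27.2/9.34) = 21864 J.
W_total = 8672 + 21864 = 30537 J.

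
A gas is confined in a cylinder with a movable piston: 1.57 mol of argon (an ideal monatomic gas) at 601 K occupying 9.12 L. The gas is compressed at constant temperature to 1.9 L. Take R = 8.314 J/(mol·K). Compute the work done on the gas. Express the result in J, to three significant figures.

Isothermal: W = nRT ln(V₂/V₁).
W = (1.57)(8.314)(601) × ln(1.9/9.12)
  = 7845 × -1.569
W_by_gas = -12306 J; work on gas = −W_by = 12306 J.

W ≈ 12300 J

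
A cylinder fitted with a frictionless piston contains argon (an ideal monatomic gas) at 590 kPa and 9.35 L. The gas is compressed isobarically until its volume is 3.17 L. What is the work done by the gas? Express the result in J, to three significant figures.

Isobaric: W = P ΔV.
W = (590 kPa)(3.17 − 9.35 L) = (590)(-6.18) = -3646 J.

W ≈ -3650 J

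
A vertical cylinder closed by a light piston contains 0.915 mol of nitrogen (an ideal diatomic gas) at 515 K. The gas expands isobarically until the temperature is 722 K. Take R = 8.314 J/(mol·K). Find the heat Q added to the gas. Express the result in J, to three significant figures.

Isobaric: W = nRΔT = (0.915)(8.314)(207) = 1575 J.
ΔU = nCᵥΔT with Cᵥ = 5R/2: ΔU = (0.915)(20.79)(207) = 3937 J.
Q = ΔU + W = 3937 + 1575 = 5511 J.

Q ≈ 5510 J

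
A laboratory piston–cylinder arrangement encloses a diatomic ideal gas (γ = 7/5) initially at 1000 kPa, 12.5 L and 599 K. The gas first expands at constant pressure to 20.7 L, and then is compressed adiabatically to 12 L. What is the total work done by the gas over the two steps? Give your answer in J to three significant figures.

W_total ≈ -4410 J

Step 1 (isobaric): W = PΔV = (1000 kPa)(20.7 − 12.5 L) = 8200 J.
After step 1: P = 1000 kPa, V = 20.7 L, T = 991.9 K.
Step 2 (adiabatic): W = (P₁V₁ − P₂V₂)/(γ−1) = (20700 − 25745)/0.4 = -12611 J.
W_total = 8200 − 12611 = -4411 J.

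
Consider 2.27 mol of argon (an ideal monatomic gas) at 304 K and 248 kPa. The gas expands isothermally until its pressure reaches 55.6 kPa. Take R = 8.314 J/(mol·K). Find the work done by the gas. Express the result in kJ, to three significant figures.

W ≈ 8.58 kJ

Isothermal process: W = nRT ln(V₂/V₁) = nRT ln(P₁/P₂).
W = (2.27)(8.314)(304) × ln(248/55.6)
  = 5737 × ln(4.46) = 5737 × 1.495
W_by_gas = 8579 J.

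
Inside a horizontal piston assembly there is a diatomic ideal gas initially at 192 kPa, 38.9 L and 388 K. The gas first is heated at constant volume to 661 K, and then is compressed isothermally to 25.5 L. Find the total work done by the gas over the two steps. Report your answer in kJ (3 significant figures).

Step 1 (isochoric): W = 0 (constant volume).
After step 1: P = 327.1 kPa (V unchanged).
Step 2 (isothermal): W = P₁V₁ ln(V₂/V₁) = (12724) ln(25.5/38.9) = -5374 J.
W_total = 0 − 5374 = -5374 J.

W_total ≈ -5.37 kJ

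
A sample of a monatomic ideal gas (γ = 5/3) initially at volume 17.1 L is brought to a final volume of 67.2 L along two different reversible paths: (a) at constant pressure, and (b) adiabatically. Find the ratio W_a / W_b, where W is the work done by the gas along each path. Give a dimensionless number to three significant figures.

W_a / W_b ≈ 3.26

Path (a) isobaric: W = P₁(V₂ − V₁) → W_a/(P₁V₁) = 2.93.
Path (b) adiabatic: W = P₁V₁(1 − (V₁/V₂)^(γ−1))/(γ−1) → W_b/(P₁V₁) = 0.8977.
W_a / W_b = 2.93 / 0.8977 = 3.264.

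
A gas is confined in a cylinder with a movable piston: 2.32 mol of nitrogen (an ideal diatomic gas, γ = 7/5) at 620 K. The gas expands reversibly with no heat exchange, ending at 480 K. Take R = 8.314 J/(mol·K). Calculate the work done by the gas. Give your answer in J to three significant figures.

Adiabatic ⇒ Q = 0, so W_by = −ΔU = nCᵥ(T₁ − T₂).
Cᵥ = 5R/2 = 20.79 J/(mol·K).
W = (2.32)(20.79)(620 − 480) = 6751 J.

W ≈ 6750 J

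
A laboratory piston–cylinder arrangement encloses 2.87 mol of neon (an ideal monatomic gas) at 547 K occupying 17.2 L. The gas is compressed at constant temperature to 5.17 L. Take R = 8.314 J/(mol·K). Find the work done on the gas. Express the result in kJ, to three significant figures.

Isothermal: W = nRT ln(V₂/V₁).
W = (2.87)(8.314)(547) × ln(5.17/17.2)
  = 13052 × -1.202
W_by_gas = -15689 J; work on gas = −W_by = 15689 J.

W ≈ 15.7 kJ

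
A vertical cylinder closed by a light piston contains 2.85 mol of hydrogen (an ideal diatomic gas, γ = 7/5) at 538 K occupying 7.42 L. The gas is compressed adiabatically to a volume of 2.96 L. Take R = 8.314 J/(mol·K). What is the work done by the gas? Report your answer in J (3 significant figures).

Adiabatic: TV^(γ−1) = const with γ = 7/5.
T₂ = T₁ (V₁/V₂)^(γ−1) = 538 × (7.42/2.96)^0.4 = 538 × 1.444 = 777 K.
W_by = nCᵥ(T₁ − T₂) = (2.85)(20.79)(538 − 777) = -14158 J.

W ≈ -14200 J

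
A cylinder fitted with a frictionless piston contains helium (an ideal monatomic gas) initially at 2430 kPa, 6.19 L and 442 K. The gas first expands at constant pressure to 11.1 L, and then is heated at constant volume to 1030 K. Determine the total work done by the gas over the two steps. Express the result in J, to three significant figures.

Step 1 (isobaric): W = PΔV = (2430 kPa)(11.1 − 6.19 L) = 11931 J.
Step 2 (isochoric): W = 0 (constant volume).
W_total = 11931 + 0 = 11931 J.

W_total ≈ 11900 J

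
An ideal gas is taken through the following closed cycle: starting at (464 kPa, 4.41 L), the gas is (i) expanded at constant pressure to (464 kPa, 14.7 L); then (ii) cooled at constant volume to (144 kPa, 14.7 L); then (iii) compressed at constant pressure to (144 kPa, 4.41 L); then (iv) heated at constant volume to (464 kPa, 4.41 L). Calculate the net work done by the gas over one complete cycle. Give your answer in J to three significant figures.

W_net ≈ 3290 J

Constant-volume legs do no work.
W(i) = (464)(14.7 − 4.41) = 4775 J; W(iii) = (144)(4.41 − 14.7) = -1482 J.
W_net = 4775 − 1482 = 3293 J (the clockwise enclosed area).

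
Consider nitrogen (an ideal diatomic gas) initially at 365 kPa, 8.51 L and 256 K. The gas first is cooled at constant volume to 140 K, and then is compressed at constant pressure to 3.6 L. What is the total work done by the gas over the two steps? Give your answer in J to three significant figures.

W_total ≈ -980 J

Step 1 (isochoric): W = 0 (constant volume).
After step 1: P = 199.6 kPa (V unchanged).
Step 2 (isobaric): W = PΔV = (199.6 kPa)(3.6 − 8.51 L) = -980.1 J.
W_total = 0 − 980.1 = -980.1 J.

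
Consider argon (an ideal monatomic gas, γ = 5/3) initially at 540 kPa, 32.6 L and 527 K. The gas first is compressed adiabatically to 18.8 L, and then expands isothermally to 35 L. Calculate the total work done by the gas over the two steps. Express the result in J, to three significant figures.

Step 1 (adiabatic): W = (P₁V₁ − P₂V₂)/(γ−1) = (17604 − 25409)/0.667 = -11707 J.
After step 1: P = 1352 kPa, V = 18.8 L, T = 760.6 K.
Step 2 (isothermal): W = P₁V₁ ln(V₂/V₁) = (25409) ln(35/18.8) = 15791 J.
W_total = -11707 + 15791 = 4084 J.

W_total ≈ 4080 J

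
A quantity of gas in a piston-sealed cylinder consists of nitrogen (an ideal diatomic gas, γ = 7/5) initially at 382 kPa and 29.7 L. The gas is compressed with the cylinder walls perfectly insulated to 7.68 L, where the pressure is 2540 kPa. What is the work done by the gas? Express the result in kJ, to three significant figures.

W ≈ -20.4 kJ

Adiabatic: W = (P₁V₁ − P₂V₂)/(γ − 1) with γ = 7/5.
P₁V₁ = 11345 J, P₂V₂ = 19507 J.
W = (11345 − 19507) / 0.4 = -20405 J.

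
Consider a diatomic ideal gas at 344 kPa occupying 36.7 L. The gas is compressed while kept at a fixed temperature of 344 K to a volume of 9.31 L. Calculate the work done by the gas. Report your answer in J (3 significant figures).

Isothermal: W = nRT ln(V₂/V₁) = P₁V₁ ln(V₂/V₁).
P₁V₁ = (344 kPa)(36.7 L) = 12625 J.
W = 12625 × ln(9.31/36.7) = 12625 × -1.372
W_by_gas = -17317 J.

W ≈ -17300 J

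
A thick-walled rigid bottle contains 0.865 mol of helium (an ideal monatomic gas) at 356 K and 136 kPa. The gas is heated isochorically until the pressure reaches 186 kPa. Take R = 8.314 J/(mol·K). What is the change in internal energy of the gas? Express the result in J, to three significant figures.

Constant volume ⇒ W = 0, so Q = ΔU = nCᵥΔT with Cᵥ = 3R/2 = 12.47 J/(mol·K).
At constant V, T₂/T₁ = P₂/P₁ ⇒ ΔT = T₁(P₂/P₁ − 1) = 356·(186/136 − 1) = 130.9 K.
ΔU = (0.865)(12.47)(130.9) = 1412 J.

ΔU ≈ 1410 J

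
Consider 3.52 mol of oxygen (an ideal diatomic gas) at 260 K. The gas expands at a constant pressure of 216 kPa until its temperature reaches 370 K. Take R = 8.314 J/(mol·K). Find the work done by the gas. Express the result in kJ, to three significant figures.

Isobaric: W = P ΔV = nR ΔT.
W = (3.52)(8.314)(370 − 260) = 3219 J.

W ≈ 3.22 kJ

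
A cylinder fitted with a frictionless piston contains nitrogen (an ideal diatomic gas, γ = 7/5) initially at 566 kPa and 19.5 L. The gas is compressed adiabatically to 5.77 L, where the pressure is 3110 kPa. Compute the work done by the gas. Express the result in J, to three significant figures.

W ≈ -17300 J

Adiabatic: W = (P₁V₁ − P₂V₂)/(γ − 1) with γ = 7/5.
P₁V₁ = 11037 J, P₂V₂ = 17945 J.
W = (11037 − 17945) / 0.4 = -17269 J.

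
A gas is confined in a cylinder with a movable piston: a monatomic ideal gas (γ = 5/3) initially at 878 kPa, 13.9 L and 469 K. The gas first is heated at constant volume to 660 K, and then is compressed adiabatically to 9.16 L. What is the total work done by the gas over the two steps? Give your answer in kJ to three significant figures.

W_total ≈ -8.26 kJ

Step 1 (isochoric): W = 0 (constant volume).
After step 1: P = 1236 kPa (V unchanged).
Step 2 (adiabatic): W = (P₁V₁ − P₂V₂)/(γ−1) = (17174 − 22679)/0.667 = -8257 J.
W_total = 0 − 8257 = -8257 J.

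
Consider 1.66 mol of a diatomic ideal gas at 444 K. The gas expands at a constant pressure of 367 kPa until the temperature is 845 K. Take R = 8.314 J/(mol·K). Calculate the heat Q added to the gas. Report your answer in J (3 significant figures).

Q ≈ 19400 J

Isobaric: W = nRΔT = (1.66)(8.314)(401) = 5534 J.
ΔU = nCᵥΔT with Cᵥ = 5R/2: ΔU = (1.66)(20.79)(401) = 13836 J.
Q = ΔU + W = 13836 + 5534 = 19370 J.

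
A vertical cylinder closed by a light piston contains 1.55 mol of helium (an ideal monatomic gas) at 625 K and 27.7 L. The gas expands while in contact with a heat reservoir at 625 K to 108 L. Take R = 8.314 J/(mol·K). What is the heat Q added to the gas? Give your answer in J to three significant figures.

Isothermal ⇒ ΔU = 0, so Q = W = nRT ln(V₂/V₁).
Q = (1.55)(8.314)(625) ln(108/27.7) = 8054 × 1.361 = 10959 J.

Q ≈ 11000 J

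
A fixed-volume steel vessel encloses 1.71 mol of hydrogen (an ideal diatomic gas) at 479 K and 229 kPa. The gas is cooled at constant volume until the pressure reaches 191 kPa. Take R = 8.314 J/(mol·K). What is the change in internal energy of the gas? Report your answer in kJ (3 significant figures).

ΔU ≈ -2.83 kJ

Constant volume ⇒ W = 0, so Q = ΔU = nCᵥΔT with Cᵥ = 5R/2 = 20.79 J/(mol·K).
At constant V, T₂/T₁ = P₂/P₁ ⇒ ΔT = T₁(P₂/P₁ − 1) = 479·(191/229 − 1) = -79.48 K.
ΔU = (1.71)(20.79)(-79.48) = -2825 J.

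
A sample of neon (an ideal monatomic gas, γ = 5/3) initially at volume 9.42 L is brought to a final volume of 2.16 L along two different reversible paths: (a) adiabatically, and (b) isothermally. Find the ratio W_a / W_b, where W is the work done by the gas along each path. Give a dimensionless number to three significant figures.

Path (a) adiabatic: W = P₁V₁(1 − (V₁/V₂)^(γ−1))/(γ−1) → W_a/(P₁V₁) = -2.504.
Path (b) isothermal: W = P₁V₁ ln(V₂/V₁) → W_b/(P₁V₁) = -1.473.
W_a / W_b = -2.504 / -1.473 = 1.7.

W_a / W_b ≈ 1.70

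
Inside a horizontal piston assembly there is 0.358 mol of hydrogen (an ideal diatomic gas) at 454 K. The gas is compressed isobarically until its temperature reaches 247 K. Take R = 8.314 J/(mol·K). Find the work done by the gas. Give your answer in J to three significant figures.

Isobaric: W = P ΔV = nR ΔT.
W = (0.358)(8.314)(247 − 454) = -616.1 J.

W ≈ -616 J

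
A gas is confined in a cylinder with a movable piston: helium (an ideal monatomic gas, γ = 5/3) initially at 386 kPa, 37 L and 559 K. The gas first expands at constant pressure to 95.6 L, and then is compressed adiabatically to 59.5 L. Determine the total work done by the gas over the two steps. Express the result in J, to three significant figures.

Step 1 (isobaric): W = PΔV = (386 kPa)(95.6 − 37 L) = 22620 J.
After step 1: P = 386 kPa, V = 95.6 L, T = 1444 K.
Step 2 (adiabatic): W = (P₁V₁ − P₂V₂)/(γ−1) = (36902 − 50622)/0.667 = -20581 J.
W_total = 22620 − 20581 = 2039 J.

W_total ≈ 2040 J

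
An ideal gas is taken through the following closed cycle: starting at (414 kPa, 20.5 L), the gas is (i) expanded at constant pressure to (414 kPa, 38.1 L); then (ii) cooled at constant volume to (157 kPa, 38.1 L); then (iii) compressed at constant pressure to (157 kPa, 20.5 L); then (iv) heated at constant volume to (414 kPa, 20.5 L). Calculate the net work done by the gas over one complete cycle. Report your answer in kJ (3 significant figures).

Constant-volume legs do no work.
W(i) = (414)(38.1 − 20.5) = 7286 J; W(iii) = (157)(20.5 − 38.1) = -2763 J.
W_net = 7286 − 2763 = 4523 J (the clockwise enclosed area).

W_net ≈ 4.52 kJ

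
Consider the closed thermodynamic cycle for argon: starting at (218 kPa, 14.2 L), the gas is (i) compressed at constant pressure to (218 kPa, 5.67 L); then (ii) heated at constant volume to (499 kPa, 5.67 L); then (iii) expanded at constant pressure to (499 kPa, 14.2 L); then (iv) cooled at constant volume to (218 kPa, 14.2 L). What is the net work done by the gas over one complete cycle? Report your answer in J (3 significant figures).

W_net ≈ 2400 J

Constant-volume legs do no work.
W(i) = (218)(5.67 − 14.2) = -1860 J; W(iii) = (499)(14.2 − 5.67) = 4256 J.
W_net = -1860 + 4256 = 2397 J (the clockwise enclosed area).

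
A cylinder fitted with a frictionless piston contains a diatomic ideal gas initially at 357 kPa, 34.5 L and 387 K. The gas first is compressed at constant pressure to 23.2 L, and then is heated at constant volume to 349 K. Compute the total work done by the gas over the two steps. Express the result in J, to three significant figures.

W_total ≈ -4030 J

Step 1 (isobaric): W = PΔV = (357 kPa)(23.2 − 34.5 L) = -4034 J.
Step 2 (isochoric): W = 0 (constant volume).
W_total = -4034 + 0 = -4034 J.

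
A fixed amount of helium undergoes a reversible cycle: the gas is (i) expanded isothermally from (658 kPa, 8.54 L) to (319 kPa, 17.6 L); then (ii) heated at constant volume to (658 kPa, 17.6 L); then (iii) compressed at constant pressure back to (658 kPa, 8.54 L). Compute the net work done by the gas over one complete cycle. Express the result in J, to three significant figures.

W_net ≈ -1900 J

Leg (i): W = PᵢVᵢ ln(V_f/Vᵢ) = (5619) ln(17.6/8.54) = 4064 J.
Leg (ii): W = 0.
Leg (iii): W = PΔV = (658)(8.54 − 17.6) = -5961 J.
W_net = 4064 − 5961 = -1898 J.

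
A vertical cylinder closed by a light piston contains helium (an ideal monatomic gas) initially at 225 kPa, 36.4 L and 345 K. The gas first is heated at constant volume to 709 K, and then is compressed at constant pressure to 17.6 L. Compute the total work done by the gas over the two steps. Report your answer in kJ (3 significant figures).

Step 1 (isochoric): W = 0 (constant volume).
After step 1: P = 462.4 kPa (V unchanged).
Step 2 (isobaric): W = PΔV = (462.4 kPa)(17.6 − 36.4 L) = -8693 J.
W_total = 0 − 8693 = -8693 J.

W_total ≈ -8.69 kJ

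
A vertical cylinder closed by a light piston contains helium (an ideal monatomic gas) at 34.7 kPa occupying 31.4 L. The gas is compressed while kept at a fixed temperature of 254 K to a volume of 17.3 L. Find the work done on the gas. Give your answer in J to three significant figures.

W ≈ 650 J

Isothermal: W = nRT ln(V₂/V₁) = P₁V₁ ln(V₂/V₁).
P₁V₁ = (34.7 kPa)(31.4 L) = 1090 J.
W = 1090 × ln(17.3/31.4) = 1090 × -0.5961
W_by_gas = -649.5 J; work on gas = −W_by = 649.5 J.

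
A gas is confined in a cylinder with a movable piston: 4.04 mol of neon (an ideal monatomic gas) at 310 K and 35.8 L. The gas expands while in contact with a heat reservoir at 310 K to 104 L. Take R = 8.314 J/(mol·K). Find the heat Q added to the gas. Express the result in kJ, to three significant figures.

Isothermal ⇒ ΔU = 0, so Q = W = nRT ln(V₂/V₁).
Q = (4.04)(8.314)(310) ln(104/35.8) = 10412 × 1.066 = 11104 J.

Q ≈ 11.1 kJ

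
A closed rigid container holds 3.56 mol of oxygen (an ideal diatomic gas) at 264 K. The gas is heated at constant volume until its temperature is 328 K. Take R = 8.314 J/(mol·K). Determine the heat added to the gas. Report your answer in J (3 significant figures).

Q ≈ 4740 J

Constant volume ⇒ W = 0, so Q = ΔU = nCᵥΔT with Cᵥ = 5R/2 = 20.79 J/(mol·K).
ΔU = (3.56)(20.79)(328 − 264) = 4736 J.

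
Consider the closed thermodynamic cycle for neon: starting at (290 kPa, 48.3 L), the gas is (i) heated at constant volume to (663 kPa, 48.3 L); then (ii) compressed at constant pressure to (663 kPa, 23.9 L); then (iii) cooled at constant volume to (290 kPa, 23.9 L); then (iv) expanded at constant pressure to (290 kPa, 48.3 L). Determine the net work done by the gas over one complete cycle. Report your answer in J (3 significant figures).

W_net ≈ -9100 J

Constant-volume legs do no work.
W(ii) = (663)(23.9 − 48.3) = -16177 J; W(iv) = (290)(48.3 − 23.9) = 7076 J.
W_net = -16177 + 7076 = -9101 J (the counter-clockwise enclosed area).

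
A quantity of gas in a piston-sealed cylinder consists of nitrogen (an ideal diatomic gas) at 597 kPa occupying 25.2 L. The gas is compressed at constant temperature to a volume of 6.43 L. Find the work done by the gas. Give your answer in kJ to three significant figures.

W ≈ -20.5 kJ

Isothermal: W = nRT ln(V₂/V₁) = P₁V₁ ln(V₂/V₁).
P₁V₁ = (597 kPa)(25.2 L) = 15044 J.
W = 15044 × ln(6.43/25.2) = 15044 × -1.366
W_by_gas = -20549 J.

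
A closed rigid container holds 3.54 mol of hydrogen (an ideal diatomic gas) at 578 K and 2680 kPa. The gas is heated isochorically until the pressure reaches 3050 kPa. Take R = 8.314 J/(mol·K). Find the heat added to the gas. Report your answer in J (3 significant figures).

Constant volume ⇒ W = 0, so Q = ΔU = nCᵥΔT with Cᵥ = 5R/2 = 20.79 J/(mol·K).
At constant V, T₂/T₁ = P₂/P₁ ⇒ ΔT = T₁(P₂/P₁ − 1) = 578·(3050/2680 − 1) = 79.8 K.
ΔU = (3.54)(20.79)(79.8) = 5871 J.

Q ≈ 5870 J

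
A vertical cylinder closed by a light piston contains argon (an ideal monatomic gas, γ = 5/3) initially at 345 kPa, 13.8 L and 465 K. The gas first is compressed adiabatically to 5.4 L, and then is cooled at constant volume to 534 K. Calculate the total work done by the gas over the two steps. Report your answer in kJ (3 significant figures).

Step 1 (adiabatic): W = (P₁V₁ − P₂V₂)/(γ−1) = (4761 − 8899)/0.667 = -6207 J.
Step 2 (isochoric): W = 0 (constant volume).
W_total = -6207 + 0 = -6207 J.

W_total ≈ -6.21 kJ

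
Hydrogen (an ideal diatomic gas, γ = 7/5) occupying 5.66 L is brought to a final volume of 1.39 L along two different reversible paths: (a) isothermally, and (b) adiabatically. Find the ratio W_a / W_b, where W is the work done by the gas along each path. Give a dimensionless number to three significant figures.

Path (a) isothermal: W = P₁V₁ ln(V₂/V₁) → W_a/(P₁V₁) = -1.404.
Path (b) adiabatic: W = P₁V₁(1 − (V₁/V₂)^(γ−1))/(γ−1) → W_b/(P₁V₁) = -1.884.
W_a / W_b = -1.404 / -1.884 = 0.7453.

W_a / W_b ≈ 0.745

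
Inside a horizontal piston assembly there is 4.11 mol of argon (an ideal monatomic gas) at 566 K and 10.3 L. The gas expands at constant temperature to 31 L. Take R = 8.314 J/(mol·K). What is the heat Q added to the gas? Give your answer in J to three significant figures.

Q ≈ 21300 J

Isothermal ⇒ ΔU = 0, so Q = W = nRT ln(V₂/V₁).
Q = (4.11)(8.314)(566) ln(31/10.3) = 19341 × 1.102 = 21310 J.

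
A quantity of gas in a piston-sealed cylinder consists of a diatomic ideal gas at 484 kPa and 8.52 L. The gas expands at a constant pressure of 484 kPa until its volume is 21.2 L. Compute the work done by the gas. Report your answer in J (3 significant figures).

Isobaric: W = P ΔV.
W = (484 kPa)(21.2 − 8.52 L) = (484)(12.68) = 6137 J.

W ≈ 6140 J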